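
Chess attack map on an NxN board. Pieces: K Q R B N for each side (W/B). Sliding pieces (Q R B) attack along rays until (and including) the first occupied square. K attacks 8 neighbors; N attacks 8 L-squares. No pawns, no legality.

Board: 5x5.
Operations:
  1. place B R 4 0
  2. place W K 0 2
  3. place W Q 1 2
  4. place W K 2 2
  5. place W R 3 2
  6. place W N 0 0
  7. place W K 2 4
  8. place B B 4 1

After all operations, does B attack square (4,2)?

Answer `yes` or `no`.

Answer: no

Derivation:
Op 1: place BR@(4,0)
Op 2: place WK@(0,2)
Op 3: place WQ@(1,2)
Op 4: place WK@(2,2)
Op 5: place WR@(3,2)
Op 6: place WN@(0,0)
Op 7: place WK@(2,4)
Op 8: place BB@(4,1)
Per-piece attacks for B:
  BR@(4,0): attacks (4,1) (3,0) (2,0) (1,0) (0,0) [ray(0,1) blocked at (4,1); ray(-1,0) blocked at (0,0)]
  BB@(4,1): attacks (3,2) (3,0) [ray(-1,1) blocked at (3,2)]
B attacks (4,2): no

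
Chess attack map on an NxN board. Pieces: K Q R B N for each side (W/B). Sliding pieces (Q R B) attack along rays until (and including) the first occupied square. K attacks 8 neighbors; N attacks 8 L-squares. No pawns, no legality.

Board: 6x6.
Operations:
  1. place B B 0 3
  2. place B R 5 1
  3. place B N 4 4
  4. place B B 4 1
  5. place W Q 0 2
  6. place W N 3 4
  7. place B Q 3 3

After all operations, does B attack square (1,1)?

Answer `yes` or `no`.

Op 1: place BB@(0,3)
Op 2: place BR@(5,1)
Op 3: place BN@(4,4)
Op 4: place BB@(4,1)
Op 5: place WQ@(0,2)
Op 6: place WN@(3,4)
Op 7: place BQ@(3,3)
Per-piece attacks for B:
  BB@(0,3): attacks (1,4) (2,5) (1,2) (2,1) (3,0)
  BQ@(3,3): attacks (3,4) (3,2) (3,1) (3,0) (4,3) (5,3) (2,3) (1,3) (0,3) (4,4) (4,2) (5,1) (2,4) (1,5) (2,2) (1,1) (0,0) [ray(0,1) blocked at (3,4); ray(-1,0) blocked at (0,3); ray(1,1) blocked at (4,4); ray(1,-1) blocked at (5,1)]
  BB@(4,1): attacks (5,2) (5,0) (3,2) (2,3) (1,4) (0,5) (3,0)
  BN@(4,4): attacks (2,5) (5,2) (3,2) (2,3)
  BR@(5,1): attacks (5,2) (5,3) (5,4) (5,5) (5,0) (4,1) [ray(-1,0) blocked at (4,1)]
B attacks (1,1): yes

Answer: yes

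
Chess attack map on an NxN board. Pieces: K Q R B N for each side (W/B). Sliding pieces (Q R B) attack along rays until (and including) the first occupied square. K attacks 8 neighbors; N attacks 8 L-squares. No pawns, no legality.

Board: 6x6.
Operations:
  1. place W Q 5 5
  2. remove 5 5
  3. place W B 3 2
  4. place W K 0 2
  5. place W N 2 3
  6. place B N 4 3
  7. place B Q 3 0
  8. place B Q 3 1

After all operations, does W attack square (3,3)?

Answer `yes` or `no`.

Op 1: place WQ@(5,5)
Op 2: remove (5,5)
Op 3: place WB@(3,2)
Op 4: place WK@(0,2)
Op 5: place WN@(2,3)
Op 6: place BN@(4,3)
Op 7: place BQ@(3,0)
Op 8: place BQ@(3,1)
Per-piece attacks for W:
  WK@(0,2): attacks (0,3) (0,1) (1,2) (1,3) (1,1)
  WN@(2,3): attacks (3,5) (4,4) (1,5) (0,4) (3,1) (4,2) (1,1) (0,2)
  WB@(3,2): attacks (4,3) (4,1) (5,0) (2,3) (2,1) (1,0) [ray(1,1) blocked at (4,3); ray(-1,1) blocked at (2,3)]
W attacks (3,3): no

Answer: no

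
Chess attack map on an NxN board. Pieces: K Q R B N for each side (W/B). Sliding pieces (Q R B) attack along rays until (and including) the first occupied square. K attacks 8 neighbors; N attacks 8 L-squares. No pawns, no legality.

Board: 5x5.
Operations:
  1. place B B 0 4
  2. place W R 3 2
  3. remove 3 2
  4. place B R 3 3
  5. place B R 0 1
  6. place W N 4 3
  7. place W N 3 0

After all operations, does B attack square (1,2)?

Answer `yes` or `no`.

Op 1: place BB@(0,4)
Op 2: place WR@(3,2)
Op 3: remove (3,2)
Op 4: place BR@(3,3)
Op 5: place BR@(0,1)
Op 6: place WN@(4,3)
Op 7: place WN@(3,0)
Per-piece attacks for B:
  BR@(0,1): attacks (0,2) (0,3) (0,4) (0,0) (1,1) (2,1) (3,1) (4,1) [ray(0,1) blocked at (0,4)]
  BB@(0,4): attacks (1,3) (2,2) (3,1) (4,0)
  BR@(3,3): attacks (3,4) (3,2) (3,1) (3,0) (4,3) (2,3) (1,3) (0,3) [ray(0,-1) blocked at (3,0); ray(1,0) blocked at (4,3)]
B attacks (1,2): no

Answer: no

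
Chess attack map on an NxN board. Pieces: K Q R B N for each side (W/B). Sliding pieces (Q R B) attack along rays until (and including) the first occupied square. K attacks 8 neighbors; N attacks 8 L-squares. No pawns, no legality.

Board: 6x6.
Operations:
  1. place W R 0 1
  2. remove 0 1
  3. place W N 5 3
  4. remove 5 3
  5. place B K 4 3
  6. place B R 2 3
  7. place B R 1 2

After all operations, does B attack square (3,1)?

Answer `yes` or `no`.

Answer: no

Derivation:
Op 1: place WR@(0,1)
Op 2: remove (0,1)
Op 3: place WN@(5,3)
Op 4: remove (5,3)
Op 5: place BK@(4,3)
Op 6: place BR@(2,3)
Op 7: place BR@(1,2)
Per-piece attacks for B:
  BR@(1,2): attacks (1,3) (1,4) (1,5) (1,1) (1,0) (2,2) (3,2) (4,2) (5,2) (0,2)
  BR@(2,3): attacks (2,4) (2,5) (2,2) (2,1) (2,0) (3,3) (4,3) (1,3) (0,3) [ray(1,0) blocked at (4,3)]
  BK@(4,3): attacks (4,4) (4,2) (5,3) (3,3) (5,4) (5,2) (3,4) (3,2)
B attacks (3,1): no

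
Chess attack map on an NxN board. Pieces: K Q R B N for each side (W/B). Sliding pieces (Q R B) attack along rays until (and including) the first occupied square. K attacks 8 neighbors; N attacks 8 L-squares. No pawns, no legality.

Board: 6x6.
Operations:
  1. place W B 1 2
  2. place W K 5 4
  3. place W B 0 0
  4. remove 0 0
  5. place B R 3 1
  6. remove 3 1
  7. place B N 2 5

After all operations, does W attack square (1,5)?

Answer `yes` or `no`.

Answer: no

Derivation:
Op 1: place WB@(1,2)
Op 2: place WK@(5,4)
Op 3: place WB@(0,0)
Op 4: remove (0,0)
Op 5: place BR@(3,1)
Op 6: remove (3,1)
Op 7: place BN@(2,5)
Per-piece attacks for W:
  WB@(1,2): attacks (2,3) (3,4) (4,5) (2,1) (3,0) (0,3) (0,1)
  WK@(5,4): attacks (5,5) (5,3) (4,4) (4,5) (4,3)
W attacks (1,5): no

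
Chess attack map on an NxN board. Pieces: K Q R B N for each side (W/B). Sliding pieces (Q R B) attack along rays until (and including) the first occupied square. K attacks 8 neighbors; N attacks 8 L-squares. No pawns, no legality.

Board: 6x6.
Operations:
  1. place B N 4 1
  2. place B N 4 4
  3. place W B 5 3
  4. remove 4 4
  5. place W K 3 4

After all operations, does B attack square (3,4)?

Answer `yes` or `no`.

Op 1: place BN@(4,1)
Op 2: place BN@(4,4)
Op 3: place WB@(5,3)
Op 4: remove (4,4)
Op 5: place WK@(3,4)
Per-piece attacks for B:
  BN@(4,1): attacks (5,3) (3,3) (2,2) (2,0)
B attacks (3,4): no

Answer: no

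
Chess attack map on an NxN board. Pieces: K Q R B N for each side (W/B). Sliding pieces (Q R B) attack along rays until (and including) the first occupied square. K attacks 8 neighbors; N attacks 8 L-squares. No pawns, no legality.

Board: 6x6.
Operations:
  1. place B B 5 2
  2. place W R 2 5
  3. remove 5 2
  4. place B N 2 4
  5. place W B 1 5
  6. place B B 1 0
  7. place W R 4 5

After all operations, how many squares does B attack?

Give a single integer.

Answer: 9

Derivation:
Op 1: place BB@(5,2)
Op 2: place WR@(2,5)
Op 3: remove (5,2)
Op 4: place BN@(2,4)
Op 5: place WB@(1,5)
Op 6: place BB@(1,0)
Op 7: place WR@(4,5)
Per-piece attacks for B:
  BB@(1,0): attacks (2,1) (3,2) (4,3) (5,4) (0,1)
  BN@(2,4): attacks (4,5) (0,5) (3,2) (4,3) (1,2) (0,3)
Union (9 distinct): (0,1) (0,3) (0,5) (1,2) (2,1) (3,2) (4,3) (4,5) (5,4)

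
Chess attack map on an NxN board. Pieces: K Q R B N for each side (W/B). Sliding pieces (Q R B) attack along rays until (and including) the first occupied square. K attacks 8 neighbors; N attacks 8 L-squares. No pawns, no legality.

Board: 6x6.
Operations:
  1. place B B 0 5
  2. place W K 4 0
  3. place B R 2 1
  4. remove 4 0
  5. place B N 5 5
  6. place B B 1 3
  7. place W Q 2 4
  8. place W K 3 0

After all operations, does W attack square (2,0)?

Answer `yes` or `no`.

Answer: yes

Derivation:
Op 1: place BB@(0,5)
Op 2: place WK@(4,0)
Op 3: place BR@(2,1)
Op 4: remove (4,0)
Op 5: place BN@(5,5)
Op 6: place BB@(1,3)
Op 7: place WQ@(2,4)
Op 8: place WK@(3,0)
Per-piece attacks for W:
  WQ@(2,4): attacks (2,5) (2,3) (2,2) (2,1) (3,4) (4,4) (5,4) (1,4) (0,4) (3,5) (3,3) (4,2) (5,1) (1,5) (1,3) [ray(0,-1) blocked at (2,1); ray(-1,-1) blocked at (1,3)]
  WK@(3,0): attacks (3,1) (4,0) (2,0) (4,1) (2,1)
W attacks (2,0): yes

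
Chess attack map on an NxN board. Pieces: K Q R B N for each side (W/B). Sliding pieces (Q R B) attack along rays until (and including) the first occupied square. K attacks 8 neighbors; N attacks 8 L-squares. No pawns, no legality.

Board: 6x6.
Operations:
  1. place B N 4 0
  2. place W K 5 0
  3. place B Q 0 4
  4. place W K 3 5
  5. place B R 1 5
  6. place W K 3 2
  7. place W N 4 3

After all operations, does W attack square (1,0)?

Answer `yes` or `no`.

Op 1: place BN@(4,0)
Op 2: place WK@(5,0)
Op 3: place BQ@(0,4)
Op 4: place WK@(3,5)
Op 5: place BR@(1,5)
Op 6: place WK@(3,2)
Op 7: place WN@(4,3)
Per-piece attacks for W:
  WK@(3,2): attacks (3,3) (3,1) (4,2) (2,2) (4,3) (4,1) (2,3) (2,1)
  WK@(3,5): attacks (3,4) (4,5) (2,5) (4,4) (2,4)
  WN@(4,3): attacks (5,5) (3,5) (2,4) (5,1) (3,1) (2,2)
  WK@(5,0): attacks (5,1) (4,0) (4,1)
W attacks (1,0): no

Answer: no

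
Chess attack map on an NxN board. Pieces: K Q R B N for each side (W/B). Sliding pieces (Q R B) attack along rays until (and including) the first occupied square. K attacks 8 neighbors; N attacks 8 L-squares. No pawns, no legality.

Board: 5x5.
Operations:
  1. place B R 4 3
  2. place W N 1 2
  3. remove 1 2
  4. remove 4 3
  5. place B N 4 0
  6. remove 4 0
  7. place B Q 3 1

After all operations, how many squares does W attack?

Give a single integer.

Op 1: place BR@(4,3)
Op 2: place WN@(1,2)
Op 3: remove (1,2)
Op 4: remove (4,3)
Op 5: place BN@(4,0)
Op 6: remove (4,0)
Op 7: place BQ@(3,1)
Per-piece attacks for W:
Union (0 distinct): (none)

Answer: 0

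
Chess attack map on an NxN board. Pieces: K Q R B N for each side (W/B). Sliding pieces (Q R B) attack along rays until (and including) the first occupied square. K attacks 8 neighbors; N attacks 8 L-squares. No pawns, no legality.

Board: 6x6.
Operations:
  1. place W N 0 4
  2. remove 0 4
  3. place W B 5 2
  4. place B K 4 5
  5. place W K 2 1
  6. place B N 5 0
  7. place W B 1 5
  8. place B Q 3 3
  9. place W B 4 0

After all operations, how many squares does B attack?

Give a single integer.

Answer: 20

Derivation:
Op 1: place WN@(0,4)
Op 2: remove (0,4)
Op 3: place WB@(5,2)
Op 4: place BK@(4,5)
Op 5: place WK@(2,1)
Op 6: place BN@(5,0)
Op 7: place WB@(1,5)
Op 8: place BQ@(3,3)
Op 9: place WB@(4,0)
Per-piece attacks for B:
  BQ@(3,3): attacks (3,4) (3,5) (3,2) (3,1) (3,0) (4,3) (5,3) (2,3) (1,3) (0,3) (4,4) (5,5) (4,2) (5,1) (2,4) (1,5) (2,2) (1,1) (0,0) [ray(-1,1) blocked at (1,5)]
  BK@(4,5): attacks (4,4) (5,5) (3,5) (5,4) (3,4)
  BN@(5,0): attacks (4,2) (3,1)
Union (20 distinct): (0,0) (0,3) (1,1) (1,3) (1,5) (2,2) (2,3) (2,4) (3,0) (3,1) (3,2) (3,4) (3,5) (4,2) (4,3) (4,4) (5,1) (5,3) (5,4) (5,5)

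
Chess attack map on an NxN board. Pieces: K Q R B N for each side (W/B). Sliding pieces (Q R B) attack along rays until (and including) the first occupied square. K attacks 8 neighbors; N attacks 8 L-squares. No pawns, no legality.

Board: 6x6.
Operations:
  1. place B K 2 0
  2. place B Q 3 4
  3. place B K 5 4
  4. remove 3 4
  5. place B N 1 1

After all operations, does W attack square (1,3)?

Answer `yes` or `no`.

Op 1: place BK@(2,0)
Op 2: place BQ@(3,4)
Op 3: place BK@(5,4)
Op 4: remove (3,4)
Op 5: place BN@(1,1)
Per-piece attacks for W:
W attacks (1,3): no

Answer: no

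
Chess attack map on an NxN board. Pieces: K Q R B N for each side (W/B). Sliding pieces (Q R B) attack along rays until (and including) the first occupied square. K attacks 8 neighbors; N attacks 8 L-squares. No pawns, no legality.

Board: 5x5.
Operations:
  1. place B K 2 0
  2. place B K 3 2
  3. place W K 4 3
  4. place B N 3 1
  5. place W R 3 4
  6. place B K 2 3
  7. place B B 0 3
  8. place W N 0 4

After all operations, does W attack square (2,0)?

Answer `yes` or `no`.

Op 1: place BK@(2,0)
Op 2: place BK@(3,2)
Op 3: place WK@(4,3)
Op 4: place BN@(3,1)
Op 5: place WR@(3,4)
Op 6: place BK@(2,3)
Op 7: place BB@(0,3)
Op 8: place WN@(0,4)
Per-piece attacks for W:
  WN@(0,4): attacks (1,2) (2,3)
  WR@(3,4): attacks (3,3) (3,2) (4,4) (2,4) (1,4) (0,4) [ray(0,-1) blocked at (3,2); ray(-1,0) blocked at (0,4)]
  WK@(4,3): attacks (4,4) (4,2) (3,3) (3,4) (3,2)
W attacks (2,0): no

Answer: no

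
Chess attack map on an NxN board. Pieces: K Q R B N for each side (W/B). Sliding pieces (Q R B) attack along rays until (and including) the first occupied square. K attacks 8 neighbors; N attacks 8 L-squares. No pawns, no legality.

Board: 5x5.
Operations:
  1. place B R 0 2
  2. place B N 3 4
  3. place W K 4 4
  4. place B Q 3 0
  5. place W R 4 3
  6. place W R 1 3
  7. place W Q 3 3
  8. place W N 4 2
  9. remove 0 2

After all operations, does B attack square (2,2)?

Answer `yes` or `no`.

Op 1: place BR@(0,2)
Op 2: place BN@(3,4)
Op 3: place WK@(4,4)
Op 4: place BQ@(3,0)
Op 5: place WR@(4,3)
Op 6: place WR@(1,3)
Op 7: place WQ@(3,3)
Op 8: place WN@(4,2)
Op 9: remove (0,2)
Per-piece attacks for B:
  BQ@(3,0): attacks (3,1) (3,2) (3,3) (4,0) (2,0) (1,0) (0,0) (4,1) (2,1) (1,2) (0,3) [ray(0,1) blocked at (3,3)]
  BN@(3,4): attacks (4,2) (2,2) (1,3)
B attacks (2,2): yes

Answer: yes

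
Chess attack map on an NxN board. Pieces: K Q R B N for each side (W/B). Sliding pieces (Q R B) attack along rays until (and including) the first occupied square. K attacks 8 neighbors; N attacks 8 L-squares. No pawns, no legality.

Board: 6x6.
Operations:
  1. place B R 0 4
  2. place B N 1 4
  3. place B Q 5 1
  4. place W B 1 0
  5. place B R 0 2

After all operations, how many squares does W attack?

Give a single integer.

Answer: 5

Derivation:
Op 1: place BR@(0,4)
Op 2: place BN@(1,4)
Op 3: place BQ@(5,1)
Op 4: place WB@(1,0)
Op 5: place BR@(0,2)
Per-piece attacks for W:
  WB@(1,0): attacks (2,1) (3,2) (4,3) (5,4) (0,1)
Union (5 distinct): (0,1) (2,1) (3,2) (4,3) (5,4)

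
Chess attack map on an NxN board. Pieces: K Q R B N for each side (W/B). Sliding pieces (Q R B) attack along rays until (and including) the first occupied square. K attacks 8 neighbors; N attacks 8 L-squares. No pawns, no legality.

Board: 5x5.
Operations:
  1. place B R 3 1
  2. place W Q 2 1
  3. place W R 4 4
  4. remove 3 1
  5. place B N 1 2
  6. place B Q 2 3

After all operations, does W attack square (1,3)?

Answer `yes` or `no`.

Op 1: place BR@(3,1)
Op 2: place WQ@(2,1)
Op 3: place WR@(4,4)
Op 4: remove (3,1)
Op 5: place BN@(1,2)
Op 6: place BQ@(2,3)
Per-piece attacks for W:
  WQ@(2,1): attacks (2,2) (2,3) (2,0) (3,1) (4,1) (1,1) (0,1) (3,2) (4,3) (3,0) (1,2) (1,0) [ray(0,1) blocked at (2,3); ray(-1,1) blocked at (1,2)]
  WR@(4,4): attacks (4,3) (4,2) (4,1) (4,0) (3,4) (2,4) (1,4) (0,4)
W attacks (1,3): no

Answer: no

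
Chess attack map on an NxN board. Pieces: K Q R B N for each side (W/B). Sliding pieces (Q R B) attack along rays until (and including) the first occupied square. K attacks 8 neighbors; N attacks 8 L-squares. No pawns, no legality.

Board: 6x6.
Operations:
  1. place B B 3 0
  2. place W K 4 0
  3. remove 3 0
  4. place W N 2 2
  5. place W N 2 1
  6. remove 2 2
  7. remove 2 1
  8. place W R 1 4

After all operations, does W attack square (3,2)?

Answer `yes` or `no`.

Op 1: place BB@(3,0)
Op 2: place WK@(4,0)
Op 3: remove (3,0)
Op 4: place WN@(2,2)
Op 5: place WN@(2,1)
Op 6: remove (2,2)
Op 7: remove (2,1)
Op 8: place WR@(1,4)
Per-piece attacks for W:
  WR@(1,4): attacks (1,5) (1,3) (1,2) (1,1) (1,0) (2,4) (3,4) (4,4) (5,4) (0,4)
  WK@(4,0): attacks (4,1) (5,0) (3,0) (5,1) (3,1)
W attacks (3,2): no

Answer: no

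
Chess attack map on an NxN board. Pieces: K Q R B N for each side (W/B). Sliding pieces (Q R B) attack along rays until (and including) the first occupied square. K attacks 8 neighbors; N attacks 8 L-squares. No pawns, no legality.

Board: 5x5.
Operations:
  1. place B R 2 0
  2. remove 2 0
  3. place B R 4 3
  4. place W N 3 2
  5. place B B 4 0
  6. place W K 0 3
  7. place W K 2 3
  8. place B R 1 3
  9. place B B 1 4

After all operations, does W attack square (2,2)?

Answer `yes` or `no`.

Answer: yes

Derivation:
Op 1: place BR@(2,0)
Op 2: remove (2,0)
Op 3: place BR@(4,3)
Op 4: place WN@(3,2)
Op 5: place BB@(4,0)
Op 6: place WK@(0,3)
Op 7: place WK@(2,3)
Op 8: place BR@(1,3)
Op 9: place BB@(1,4)
Per-piece attacks for W:
  WK@(0,3): attacks (0,4) (0,2) (1,3) (1,4) (1,2)
  WK@(2,3): attacks (2,4) (2,2) (3,3) (1,3) (3,4) (3,2) (1,4) (1,2)
  WN@(3,2): attacks (4,4) (2,4) (1,3) (4,0) (2,0) (1,1)
W attacks (2,2): yes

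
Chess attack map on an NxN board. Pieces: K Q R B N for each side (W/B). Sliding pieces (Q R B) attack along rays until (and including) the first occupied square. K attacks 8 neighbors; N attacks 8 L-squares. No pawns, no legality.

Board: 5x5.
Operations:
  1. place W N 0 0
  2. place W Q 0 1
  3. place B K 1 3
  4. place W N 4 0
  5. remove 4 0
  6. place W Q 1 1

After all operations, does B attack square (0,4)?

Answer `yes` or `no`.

Answer: yes

Derivation:
Op 1: place WN@(0,0)
Op 2: place WQ@(0,1)
Op 3: place BK@(1,3)
Op 4: place WN@(4,0)
Op 5: remove (4,0)
Op 6: place WQ@(1,1)
Per-piece attacks for B:
  BK@(1,3): attacks (1,4) (1,2) (2,3) (0,3) (2,4) (2,2) (0,4) (0,2)
B attacks (0,4): yes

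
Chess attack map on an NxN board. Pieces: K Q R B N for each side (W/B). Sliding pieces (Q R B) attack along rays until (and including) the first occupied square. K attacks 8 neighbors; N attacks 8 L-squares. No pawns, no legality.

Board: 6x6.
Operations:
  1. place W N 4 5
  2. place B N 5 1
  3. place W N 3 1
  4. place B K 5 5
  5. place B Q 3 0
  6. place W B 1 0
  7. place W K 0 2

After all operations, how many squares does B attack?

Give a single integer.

Op 1: place WN@(4,5)
Op 2: place BN@(5,1)
Op 3: place WN@(3,1)
Op 4: place BK@(5,5)
Op 5: place BQ@(3,0)
Op 6: place WB@(1,0)
Op 7: place WK@(0,2)
Per-piece attacks for B:
  BQ@(3,0): attacks (3,1) (4,0) (5,0) (2,0) (1,0) (4,1) (5,2) (2,1) (1,2) (0,3) [ray(0,1) blocked at (3,1); ray(-1,0) blocked at (1,0)]
  BN@(5,1): attacks (4,3) (3,2) (3,0)
  BK@(5,5): attacks (5,4) (4,5) (4,4)
Union (16 distinct): (0,3) (1,0) (1,2) (2,0) (2,1) (3,0) (3,1) (3,2) (4,0) (4,1) (4,3) (4,4) (4,5) (5,0) (5,2) (5,4)

Answer: 16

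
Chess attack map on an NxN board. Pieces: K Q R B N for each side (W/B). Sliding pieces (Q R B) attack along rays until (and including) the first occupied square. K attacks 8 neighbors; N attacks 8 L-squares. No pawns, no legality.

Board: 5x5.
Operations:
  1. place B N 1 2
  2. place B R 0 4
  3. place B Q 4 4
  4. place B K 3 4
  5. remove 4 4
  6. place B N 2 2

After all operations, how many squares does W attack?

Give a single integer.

Answer: 0

Derivation:
Op 1: place BN@(1,2)
Op 2: place BR@(0,4)
Op 3: place BQ@(4,4)
Op 4: place BK@(3,4)
Op 5: remove (4,4)
Op 6: place BN@(2,2)
Per-piece attacks for W:
Union (0 distinct): (none)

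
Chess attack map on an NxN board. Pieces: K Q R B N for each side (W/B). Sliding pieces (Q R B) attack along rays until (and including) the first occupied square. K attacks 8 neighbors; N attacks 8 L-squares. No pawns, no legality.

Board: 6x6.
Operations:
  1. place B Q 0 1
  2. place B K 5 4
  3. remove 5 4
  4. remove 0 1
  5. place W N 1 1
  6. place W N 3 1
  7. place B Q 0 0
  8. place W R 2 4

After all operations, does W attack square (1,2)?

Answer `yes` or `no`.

Op 1: place BQ@(0,1)
Op 2: place BK@(5,4)
Op 3: remove (5,4)
Op 4: remove (0,1)
Op 5: place WN@(1,1)
Op 6: place WN@(3,1)
Op 7: place BQ@(0,0)
Op 8: place WR@(2,4)
Per-piece attacks for W:
  WN@(1,1): attacks (2,3) (3,2) (0,3) (3,0)
  WR@(2,4): attacks (2,5) (2,3) (2,2) (2,1) (2,0) (3,4) (4,4) (5,4) (1,4) (0,4)
  WN@(3,1): attacks (4,3) (5,2) (2,3) (1,2) (5,0) (1,0)
W attacks (1,2): yes

Answer: yes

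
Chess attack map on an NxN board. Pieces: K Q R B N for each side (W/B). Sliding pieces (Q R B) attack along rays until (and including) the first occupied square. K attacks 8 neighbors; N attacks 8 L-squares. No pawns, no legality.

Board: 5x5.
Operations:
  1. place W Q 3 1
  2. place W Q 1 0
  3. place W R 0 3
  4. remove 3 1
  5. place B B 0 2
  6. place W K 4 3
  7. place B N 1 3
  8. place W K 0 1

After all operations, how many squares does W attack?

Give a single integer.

Op 1: place WQ@(3,1)
Op 2: place WQ@(1,0)
Op 3: place WR@(0,3)
Op 4: remove (3,1)
Op 5: place BB@(0,2)
Op 6: place WK@(4,3)
Op 7: place BN@(1,3)
Op 8: place WK@(0,1)
Per-piece attacks for W:
  WK@(0,1): attacks (0,2) (0,0) (1,1) (1,2) (1,0)
  WR@(0,3): attacks (0,4) (0,2) (1,3) [ray(0,-1) blocked at (0,2); ray(1,0) blocked at (1,3)]
  WQ@(1,0): attacks (1,1) (1,2) (1,3) (2,0) (3,0) (4,0) (0,0) (2,1) (3,2) (4,3) (0,1) [ray(0,1) blocked at (1,3); ray(1,1) blocked at (4,3); ray(-1,1) blocked at (0,1)]
  WK@(4,3): attacks (4,4) (4,2) (3,3) (3,4) (3,2)
Union (18 distinct): (0,0) (0,1) (0,2) (0,4) (1,0) (1,1) (1,2) (1,3) (2,0) (2,1) (3,0) (3,2) (3,3) (3,4) (4,0) (4,2) (4,3) (4,4)

Answer: 18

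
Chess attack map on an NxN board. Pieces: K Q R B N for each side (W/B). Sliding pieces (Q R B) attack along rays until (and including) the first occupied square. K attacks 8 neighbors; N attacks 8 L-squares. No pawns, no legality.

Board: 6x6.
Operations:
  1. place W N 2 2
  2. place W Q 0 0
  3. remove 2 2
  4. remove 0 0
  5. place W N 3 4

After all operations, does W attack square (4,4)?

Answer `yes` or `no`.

Op 1: place WN@(2,2)
Op 2: place WQ@(0,0)
Op 3: remove (2,2)
Op 4: remove (0,0)
Op 5: place WN@(3,4)
Per-piece attacks for W:
  WN@(3,4): attacks (5,5) (1,5) (4,2) (5,3) (2,2) (1,3)
W attacks (4,4): no

Answer: no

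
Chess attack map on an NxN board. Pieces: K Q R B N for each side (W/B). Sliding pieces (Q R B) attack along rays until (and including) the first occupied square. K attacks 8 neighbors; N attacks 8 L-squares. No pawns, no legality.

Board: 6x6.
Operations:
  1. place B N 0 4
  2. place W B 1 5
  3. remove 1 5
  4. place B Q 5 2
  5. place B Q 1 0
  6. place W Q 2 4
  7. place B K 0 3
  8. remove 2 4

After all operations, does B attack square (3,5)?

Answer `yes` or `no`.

Op 1: place BN@(0,4)
Op 2: place WB@(1,5)
Op 3: remove (1,5)
Op 4: place BQ@(5,2)
Op 5: place BQ@(1,0)
Op 6: place WQ@(2,4)
Op 7: place BK@(0,3)
Op 8: remove (2,4)
Per-piece attacks for B:
  BK@(0,3): attacks (0,4) (0,2) (1,3) (1,4) (1,2)
  BN@(0,4): attacks (2,5) (1,2) (2,3)
  BQ@(1,0): attacks (1,1) (1,2) (1,3) (1,4) (1,5) (2,0) (3,0) (4,0) (5,0) (0,0) (2,1) (3,2) (4,3) (5,4) (0,1)
  BQ@(5,2): attacks (5,3) (5,4) (5,5) (5,1) (5,0) (4,2) (3,2) (2,2) (1,2) (0,2) (4,3) (3,4) (2,5) (4,1) (3,0)
B attacks (3,5): no

Answer: no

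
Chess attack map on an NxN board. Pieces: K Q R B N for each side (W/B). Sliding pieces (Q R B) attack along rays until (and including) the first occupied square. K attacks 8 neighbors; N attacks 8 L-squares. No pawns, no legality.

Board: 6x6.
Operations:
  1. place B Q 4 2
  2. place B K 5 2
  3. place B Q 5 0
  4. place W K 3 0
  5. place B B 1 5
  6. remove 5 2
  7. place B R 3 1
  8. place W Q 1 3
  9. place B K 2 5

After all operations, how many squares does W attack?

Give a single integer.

Answer: 20

Derivation:
Op 1: place BQ@(4,2)
Op 2: place BK@(5,2)
Op 3: place BQ@(5,0)
Op 4: place WK@(3,0)
Op 5: place BB@(1,5)
Op 6: remove (5,2)
Op 7: place BR@(3,1)
Op 8: place WQ@(1,3)
Op 9: place BK@(2,5)
Per-piece attacks for W:
  WQ@(1,3): attacks (1,4) (1,5) (1,2) (1,1) (1,0) (2,3) (3,3) (4,3) (5,3) (0,3) (2,4) (3,5) (2,2) (3,1) (0,4) (0,2) [ray(0,1) blocked at (1,5); ray(1,-1) blocked at (3,1)]
  WK@(3,0): attacks (3,1) (4,0) (2,0) (4,1) (2,1)
Union (20 distinct): (0,2) (0,3) (0,4) (1,0) (1,1) (1,2) (1,4) (1,5) (2,0) (2,1) (2,2) (2,3) (2,4) (3,1) (3,3) (3,5) (4,0) (4,1) (4,3) (5,3)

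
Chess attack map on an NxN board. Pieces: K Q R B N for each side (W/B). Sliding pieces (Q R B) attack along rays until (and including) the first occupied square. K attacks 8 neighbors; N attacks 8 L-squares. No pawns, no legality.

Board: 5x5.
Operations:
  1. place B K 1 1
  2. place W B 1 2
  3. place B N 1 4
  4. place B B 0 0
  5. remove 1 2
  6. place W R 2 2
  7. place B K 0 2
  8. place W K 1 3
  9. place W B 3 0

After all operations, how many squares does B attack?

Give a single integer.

Answer: 12

Derivation:
Op 1: place BK@(1,1)
Op 2: place WB@(1,2)
Op 3: place BN@(1,4)
Op 4: place BB@(0,0)
Op 5: remove (1,2)
Op 6: place WR@(2,2)
Op 7: place BK@(0,2)
Op 8: place WK@(1,3)
Op 9: place WB@(3,0)
Per-piece attacks for B:
  BB@(0,0): attacks (1,1) [ray(1,1) blocked at (1,1)]
  BK@(0,2): attacks (0,3) (0,1) (1,2) (1,3) (1,1)
  BK@(1,1): attacks (1,2) (1,0) (2,1) (0,1) (2,2) (2,0) (0,2) (0,0)
  BN@(1,4): attacks (2,2) (3,3) (0,2)
Union (12 distinct): (0,0) (0,1) (0,2) (0,3) (1,0) (1,1) (1,2) (1,3) (2,0) (2,1) (2,2) (3,3)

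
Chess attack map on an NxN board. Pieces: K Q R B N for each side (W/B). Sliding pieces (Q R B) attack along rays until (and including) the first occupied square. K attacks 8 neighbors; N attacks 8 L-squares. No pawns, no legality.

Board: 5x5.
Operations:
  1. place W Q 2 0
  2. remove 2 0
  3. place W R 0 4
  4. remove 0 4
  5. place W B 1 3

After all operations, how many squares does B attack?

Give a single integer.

Op 1: place WQ@(2,0)
Op 2: remove (2,0)
Op 3: place WR@(0,4)
Op 4: remove (0,4)
Op 5: place WB@(1,3)
Per-piece attacks for B:
Union (0 distinct): (none)

Answer: 0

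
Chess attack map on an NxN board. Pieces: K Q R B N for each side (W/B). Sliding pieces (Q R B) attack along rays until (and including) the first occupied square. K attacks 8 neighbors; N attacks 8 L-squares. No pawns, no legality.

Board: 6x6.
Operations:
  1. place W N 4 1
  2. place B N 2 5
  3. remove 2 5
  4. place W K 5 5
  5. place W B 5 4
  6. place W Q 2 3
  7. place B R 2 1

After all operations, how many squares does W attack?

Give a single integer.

Op 1: place WN@(4,1)
Op 2: place BN@(2,5)
Op 3: remove (2,5)
Op 4: place WK@(5,5)
Op 5: place WB@(5,4)
Op 6: place WQ@(2,3)
Op 7: place BR@(2,1)
Per-piece attacks for W:
  WQ@(2,3): attacks (2,4) (2,5) (2,2) (2,1) (3,3) (4,3) (5,3) (1,3) (0,3) (3,4) (4,5) (3,2) (4,1) (1,4) (0,5) (1,2) (0,1) [ray(0,-1) blocked at (2,1); ray(1,-1) blocked at (4,1)]
  WN@(4,1): attacks (5,3) (3,3) (2,2) (2,0)
  WB@(5,4): attacks (4,5) (4,3) (3,2) (2,1) [ray(-1,-1) blocked at (2,1)]
  WK@(5,5): attacks (5,4) (4,5) (4,4)
Union (20 distinct): (0,1) (0,3) (0,5) (1,2) (1,3) (1,4) (2,0) (2,1) (2,2) (2,4) (2,5) (3,2) (3,3) (3,4) (4,1) (4,3) (4,4) (4,5) (5,3) (5,4)

Answer: 20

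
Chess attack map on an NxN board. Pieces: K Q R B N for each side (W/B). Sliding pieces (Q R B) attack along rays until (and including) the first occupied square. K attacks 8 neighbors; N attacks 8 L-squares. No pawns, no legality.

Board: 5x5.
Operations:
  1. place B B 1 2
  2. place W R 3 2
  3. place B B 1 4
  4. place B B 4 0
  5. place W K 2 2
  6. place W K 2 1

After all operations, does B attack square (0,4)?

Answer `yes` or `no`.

Op 1: place BB@(1,2)
Op 2: place WR@(3,2)
Op 3: place BB@(1,4)
Op 4: place BB@(4,0)
Op 5: place WK@(2,2)
Op 6: place WK@(2,1)
Per-piece attacks for B:
  BB@(1,2): attacks (2,3) (3,4) (2,1) (0,3) (0,1) [ray(1,-1) blocked at (2,1)]
  BB@(1,4): attacks (2,3) (3,2) (0,3) [ray(1,-1) blocked at (3,2)]
  BB@(4,0): attacks (3,1) (2,2) [ray(-1,1) blocked at (2,2)]
B attacks (0,4): no

Answer: no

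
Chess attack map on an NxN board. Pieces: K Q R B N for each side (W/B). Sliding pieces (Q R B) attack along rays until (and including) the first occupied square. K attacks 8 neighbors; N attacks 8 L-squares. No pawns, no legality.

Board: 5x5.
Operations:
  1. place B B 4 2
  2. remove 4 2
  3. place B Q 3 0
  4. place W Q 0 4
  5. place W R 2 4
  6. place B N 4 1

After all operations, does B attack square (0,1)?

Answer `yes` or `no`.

Answer: no

Derivation:
Op 1: place BB@(4,2)
Op 2: remove (4,2)
Op 3: place BQ@(3,0)
Op 4: place WQ@(0,4)
Op 5: place WR@(2,4)
Op 6: place BN@(4,1)
Per-piece attacks for B:
  BQ@(3,0): attacks (3,1) (3,2) (3,3) (3,4) (4,0) (2,0) (1,0) (0,0) (4,1) (2,1) (1,2) (0,3) [ray(1,1) blocked at (4,1)]
  BN@(4,1): attacks (3,3) (2,2) (2,0)
B attacks (0,1): no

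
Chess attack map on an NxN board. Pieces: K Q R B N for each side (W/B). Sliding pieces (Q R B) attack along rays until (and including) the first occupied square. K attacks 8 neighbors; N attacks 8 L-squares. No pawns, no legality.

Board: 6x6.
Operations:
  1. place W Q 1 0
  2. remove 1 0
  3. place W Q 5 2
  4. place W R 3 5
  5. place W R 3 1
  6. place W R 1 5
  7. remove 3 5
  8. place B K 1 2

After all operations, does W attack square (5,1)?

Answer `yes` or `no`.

Answer: yes

Derivation:
Op 1: place WQ@(1,0)
Op 2: remove (1,0)
Op 3: place WQ@(5,2)
Op 4: place WR@(3,5)
Op 5: place WR@(3,1)
Op 6: place WR@(1,5)
Op 7: remove (3,5)
Op 8: place BK@(1,2)
Per-piece attacks for W:
  WR@(1,5): attacks (1,4) (1,3) (1,2) (2,5) (3,5) (4,5) (5,5) (0,5) [ray(0,-1) blocked at (1,2)]
  WR@(3,1): attacks (3,2) (3,3) (3,4) (3,5) (3,0) (4,1) (5,1) (2,1) (1,1) (0,1)
  WQ@(5,2): attacks (5,3) (5,4) (5,5) (5,1) (5,0) (4,2) (3,2) (2,2) (1,2) (4,3) (3,4) (2,5) (4,1) (3,0) [ray(-1,0) blocked at (1,2)]
W attacks (5,1): yes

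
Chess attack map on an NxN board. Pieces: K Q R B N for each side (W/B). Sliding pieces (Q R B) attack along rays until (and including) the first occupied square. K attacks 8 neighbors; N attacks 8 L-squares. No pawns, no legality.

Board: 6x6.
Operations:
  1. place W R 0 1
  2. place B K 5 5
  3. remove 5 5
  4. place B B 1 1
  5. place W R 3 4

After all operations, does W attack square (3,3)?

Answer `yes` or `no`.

Op 1: place WR@(0,1)
Op 2: place BK@(5,5)
Op 3: remove (5,5)
Op 4: place BB@(1,1)
Op 5: place WR@(3,4)
Per-piece attacks for W:
  WR@(0,1): attacks (0,2) (0,3) (0,4) (0,5) (0,0) (1,1) [ray(1,0) blocked at (1,1)]
  WR@(3,4): attacks (3,5) (3,3) (3,2) (3,1) (3,0) (4,4) (5,4) (2,4) (1,4) (0,4)
W attacks (3,3): yes

Answer: yes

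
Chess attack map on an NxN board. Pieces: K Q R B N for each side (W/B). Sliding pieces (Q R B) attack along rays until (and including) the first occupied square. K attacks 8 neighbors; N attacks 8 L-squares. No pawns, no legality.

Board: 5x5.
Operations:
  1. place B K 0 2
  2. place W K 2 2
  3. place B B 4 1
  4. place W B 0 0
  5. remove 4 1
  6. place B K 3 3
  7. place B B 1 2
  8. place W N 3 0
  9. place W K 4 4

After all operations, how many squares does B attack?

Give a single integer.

Answer: 15

Derivation:
Op 1: place BK@(0,2)
Op 2: place WK@(2,2)
Op 3: place BB@(4,1)
Op 4: place WB@(0,0)
Op 5: remove (4,1)
Op 6: place BK@(3,3)
Op 7: place BB@(1,2)
Op 8: place WN@(3,0)
Op 9: place WK@(4,4)
Per-piece attacks for B:
  BK@(0,2): attacks (0,3) (0,1) (1,2) (1,3) (1,1)
  BB@(1,2): attacks (2,3) (3,4) (2,1) (3,0) (0,3) (0,1) [ray(1,-1) blocked at (3,0)]
  BK@(3,3): attacks (3,4) (3,2) (4,3) (2,3) (4,4) (4,2) (2,4) (2,2)
Union (15 distinct): (0,1) (0,3) (1,1) (1,2) (1,3) (2,1) (2,2) (2,3) (2,4) (3,0) (3,2) (3,4) (4,2) (4,3) (4,4)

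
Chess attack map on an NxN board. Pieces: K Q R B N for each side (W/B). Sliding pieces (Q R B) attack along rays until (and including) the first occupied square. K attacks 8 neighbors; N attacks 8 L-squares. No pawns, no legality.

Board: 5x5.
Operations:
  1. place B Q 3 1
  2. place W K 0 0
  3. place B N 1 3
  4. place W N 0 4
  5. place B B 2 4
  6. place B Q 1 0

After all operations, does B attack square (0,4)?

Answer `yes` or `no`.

Op 1: place BQ@(3,1)
Op 2: place WK@(0,0)
Op 3: place BN@(1,3)
Op 4: place WN@(0,4)
Op 5: place BB@(2,4)
Op 6: place BQ@(1,0)
Per-piece attacks for B:
  BQ@(1,0): attacks (1,1) (1,2) (1,3) (2,0) (3,0) (4,0) (0,0) (2,1) (3,2) (4,3) (0,1) [ray(0,1) blocked at (1,3); ray(-1,0) blocked at (0,0)]
  BN@(1,3): attacks (3,4) (2,1) (3,2) (0,1)
  BB@(2,4): attacks (3,3) (4,2) (1,3) [ray(-1,-1) blocked at (1,3)]
  BQ@(3,1): attacks (3,2) (3,3) (3,4) (3,0) (4,1) (2,1) (1,1) (0,1) (4,2) (4,0) (2,2) (1,3) (2,0) [ray(-1,1) blocked at (1,3)]
B attacks (0,4): no

Answer: no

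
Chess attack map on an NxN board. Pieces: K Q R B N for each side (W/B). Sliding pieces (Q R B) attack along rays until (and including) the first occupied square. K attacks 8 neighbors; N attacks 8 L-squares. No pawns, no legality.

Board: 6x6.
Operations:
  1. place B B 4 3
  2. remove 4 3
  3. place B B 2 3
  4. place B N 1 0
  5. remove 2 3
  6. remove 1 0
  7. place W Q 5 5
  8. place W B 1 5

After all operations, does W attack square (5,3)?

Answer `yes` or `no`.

Answer: yes

Derivation:
Op 1: place BB@(4,3)
Op 2: remove (4,3)
Op 3: place BB@(2,3)
Op 4: place BN@(1,0)
Op 5: remove (2,3)
Op 6: remove (1,0)
Op 7: place WQ@(5,5)
Op 8: place WB@(1,5)
Per-piece attacks for W:
  WB@(1,5): attacks (2,4) (3,3) (4,2) (5,1) (0,4)
  WQ@(5,5): attacks (5,4) (5,3) (5,2) (5,1) (5,0) (4,5) (3,5) (2,5) (1,5) (4,4) (3,3) (2,2) (1,1) (0,0) [ray(-1,0) blocked at (1,5)]
W attacks (5,3): yes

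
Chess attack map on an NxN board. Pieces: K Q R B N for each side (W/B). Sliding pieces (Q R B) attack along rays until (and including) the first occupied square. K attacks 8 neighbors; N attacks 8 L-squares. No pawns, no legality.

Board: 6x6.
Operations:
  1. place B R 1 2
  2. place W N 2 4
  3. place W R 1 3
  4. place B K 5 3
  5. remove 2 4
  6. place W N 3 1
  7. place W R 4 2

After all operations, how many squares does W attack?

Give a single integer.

Op 1: place BR@(1,2)
Op 2: place WN@(2,4)
Op 3: place WR@(1,3)
Op 4: place BK@(5,3)
Op 5: remove (2,4)
Op 6: place WN@(3,1)
Op 7: place WR@(4,2)
Per-piece attacks for W:
  WR@(1,3): attacks (1,4) (1,5) (1,2) (2,3) (3,3) (4,3) (5,3) (0,3) [ray(0,-1) blocked at (1,2); ray(1,0) blocked at (5,3)]
  WN@(3,1): attacks (4,3) (5,2) (2,3) (1,2) (5,0) (1,0)
  WR@(4,2): attacks (4,3) (4,4) (4,5) (4,1) (4,0) (5,2) (3,2) (2,2) (1,2) [ray(-1,0) blocked at (1,2)]
Union (17 distinct): (0,3) (1,0) (1,2) (1,4) (1,5) (2,2) (2,3) (3,2) (3,3) (4,0) (4,1) (4,3) (4,4) (4,5) (5,0) (5,2) (5,3)

Answer: 17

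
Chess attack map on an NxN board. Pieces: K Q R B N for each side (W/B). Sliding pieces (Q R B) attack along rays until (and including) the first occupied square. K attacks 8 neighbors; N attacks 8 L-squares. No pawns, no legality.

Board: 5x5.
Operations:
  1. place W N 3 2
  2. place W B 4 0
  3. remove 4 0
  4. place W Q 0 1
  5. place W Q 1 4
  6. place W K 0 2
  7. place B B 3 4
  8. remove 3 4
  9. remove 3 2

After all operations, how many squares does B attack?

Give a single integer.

Op 1: place WN@(3,2)
Op 2: place WB@(4,0)
Op 3: remove (4,0)
Op 4: place WQ@(0,1)
Op 5: place WQ@(1,4)
Op 6: place WK@(0,2)
Op 7: place BB@(3,4)
Op 8: remove (3,4)
Op 9: remove (3,2)
Per-piece attacks for B:
Union (0 distinct): (none)

Answer: 0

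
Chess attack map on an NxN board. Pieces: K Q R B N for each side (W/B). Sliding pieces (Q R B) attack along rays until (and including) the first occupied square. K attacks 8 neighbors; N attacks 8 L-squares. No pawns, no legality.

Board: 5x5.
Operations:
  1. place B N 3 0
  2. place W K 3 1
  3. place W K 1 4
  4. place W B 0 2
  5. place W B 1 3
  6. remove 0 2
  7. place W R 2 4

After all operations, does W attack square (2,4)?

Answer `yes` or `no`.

Op 1: place BN@(3,0)
Op 2: place WK@(3,1)
Op 3: place WK@(1,4)
Op 4: place WB@(0,2)
Op 5: place WB@(1,3)
Op 6: remove (0,2)
Op 7: place WR@(2,4)
Per-piece attacks for W:
  WB@(1,3): attacks (2,4) (2,2) (3,1) (0,4) (0,2) [ray(1,1) blocked at (2,4); ray(1,-1) blocked at (3,1)]
  WK@(1,4): attacks (1,3) (2,4) (0,4) (2,3) (0,3)
  WR@(2,4): attacks (2,3) (2,2) (2,1) (2,0) (3,4) (4,4) (1,4) [ray(-1,0) blocked at (1,4)]
  WK@(3,1): attacks (3,2) (3,0) (4,1) (2,1) (4,2) (4,0) (2,2) (2,0)
W attacks (2,4): yes

Answer: yes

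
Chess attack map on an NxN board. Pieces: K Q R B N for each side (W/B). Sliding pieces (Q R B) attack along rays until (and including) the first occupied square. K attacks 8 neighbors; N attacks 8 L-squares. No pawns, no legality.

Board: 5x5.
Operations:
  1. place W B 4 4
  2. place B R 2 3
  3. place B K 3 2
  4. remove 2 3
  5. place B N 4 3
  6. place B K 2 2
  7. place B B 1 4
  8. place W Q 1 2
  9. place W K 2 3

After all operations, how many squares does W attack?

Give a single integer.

Op 1: place WB@(4,4)
Op 2: place BR@(2,3)
Op 3: place BK@(3,2)
Op 4: remove (2,3)
Op 5: place BN@(4,3)
Op 6: place BK@(2,2)
Op 7: place BB@(1,4)
Op 8: place WQ@(1,2)
Op 9: place WK@(2,3)
Per-piece attacks for W:
  WQ@(1,2): attacks (1,3) (1,4) (1,1) (1,0) (2,2) (0,2) (2,3) (2,1) (3,0) (0,3) (0,1) [ray(0,1) blocked at (1,4); ray(1,0) blocked at (2,2); ray(1,1) blocked at (2,3)]
  WK@(2,3): attacks (2,4) (2,2) (3,3) (1,3) (3,4) (3,2) (1,4) (1,2)
  WB@(4,4): attacks (3,3) (2,2) [ray(-1,-1) blocked at (2,2)]
Union (16 distinct): (0,1) (0,2) (0,3) (1,0) (1,1) (1,2) (1,3) (1,4) (2,1) (2,2) (2,3) (2,4) (3,0) (3,2) (3,3) (3,4)

Answer: 16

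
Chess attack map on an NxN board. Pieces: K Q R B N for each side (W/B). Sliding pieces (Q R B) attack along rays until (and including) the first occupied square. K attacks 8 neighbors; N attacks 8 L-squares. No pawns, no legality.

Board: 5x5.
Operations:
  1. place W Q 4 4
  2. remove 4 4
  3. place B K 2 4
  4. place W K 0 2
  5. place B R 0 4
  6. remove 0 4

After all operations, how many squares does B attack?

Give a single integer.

Answer: 5

Derivation:
Op 1: place WQ@(4,4)
Op 2: remove (4,4)
Op 3: place BK@(2,4)
Op 4: place WK@(0,2)
Op 5: place BR@(0,4)
Op 6: remove (0,4)
Per-piece attacks for B:
  BK@(2,4): attacks (2,3) (3,4) (1,4) (3,3) (1,3)
Union (5 distinct): (1,3) (1,4) (2,3) (3,3) (3,4)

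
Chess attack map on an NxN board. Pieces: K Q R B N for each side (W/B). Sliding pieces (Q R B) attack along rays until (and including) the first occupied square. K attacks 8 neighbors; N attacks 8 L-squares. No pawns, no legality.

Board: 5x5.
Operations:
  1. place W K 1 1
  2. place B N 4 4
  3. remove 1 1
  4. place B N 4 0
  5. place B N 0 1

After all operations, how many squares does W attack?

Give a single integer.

Op 1: place WK@(1,1)
Op 2: place BN@(4,4)
Op 3: remove (1,1)
Op 4: place BN@(4,0)
Op 5: place BN@(0,1)
Per-piece attacks for W:
Union (0 distinct): (none)

Answer: 0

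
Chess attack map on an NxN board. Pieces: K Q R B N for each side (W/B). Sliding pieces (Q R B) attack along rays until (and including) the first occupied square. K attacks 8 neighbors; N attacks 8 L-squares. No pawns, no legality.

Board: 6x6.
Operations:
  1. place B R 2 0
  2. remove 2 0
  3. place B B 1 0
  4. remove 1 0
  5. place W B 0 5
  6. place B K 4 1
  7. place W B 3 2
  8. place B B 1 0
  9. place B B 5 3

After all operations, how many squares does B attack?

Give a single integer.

Op 1: place BR@(2,0)
Op 2: remove (2,0)
Op 3: place BB@(1,0)
Op 4: remove (1,0)
Op 5: place WB@(0,5)
Op 6: place BK@(4,1)
Op 7: place WB@(3,2)
Op 8: place BB@(1,0)
Op 9: place BB@(5,3)
Per-piece attacks for B:
  BB@(1,0): attacks (2,1) (3,2) (0,1) [ray(1,1) blocked at (3,2)]
  BK@(4,1): attacks (4,2) (4,0) (5,1) (3,1) (5,2) (5,0) (3,2) (3,0)
  BB@(5,3): attacks (4,4) (3,5) (4,2) (3,1) (2,0)
Union (13 distinct): (0,1) (2,0) (2,1) (3,0) (3,1) (3,2) (3,5) (4,0) (4,2) (4,4) (5,0) (5,1) (5,2)

Answer: 13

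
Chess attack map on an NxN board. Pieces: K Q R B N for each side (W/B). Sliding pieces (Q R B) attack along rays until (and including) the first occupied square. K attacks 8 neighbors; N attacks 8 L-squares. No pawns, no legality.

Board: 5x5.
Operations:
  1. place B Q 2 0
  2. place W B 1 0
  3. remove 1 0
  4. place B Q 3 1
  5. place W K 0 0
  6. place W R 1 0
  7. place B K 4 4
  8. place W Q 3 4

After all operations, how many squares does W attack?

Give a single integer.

Answer: 16

Derivation:
Op 1: place BQ@(2,0)
Op 2: place WB@(1,0)
Op 3: remove (1,0)
Op 4: place BQ@(3,1)
Op 5: place WK@(0,0)
Op 6: place WR@(1,0)
Op 7: place BK@(4,4)
Op 8: place WQ@(3,4)
Per-piece attacks for W:
  WK@(0,0): attacks (0,1) (1,0) (1,1)
  WR@(1,0): attacks (1,1) (1,2) (1,3) (1,4) (2,0) (0,0) [ray(1,0) blocked at (2,0); ray(-1,0) blocked at (0,0)]
  WQ@(3,4): attacks (3,3) (3,2) (3,1) (4,4) (2,4) (1,4) (0,4) (4,3) (2,3) (1,2) (0,1) [ray(0,-1) blocked at (3,1); ray(1,0) blocked at (4,4)]
Union (16 distinct): (0,0) (0,1) (0,4) (1,0) (1,1) (1,2) (1,3) (1,4) (2,0) (2,3) (2,4) (3,1) (3,2) (3,3) (4,3) (4,4)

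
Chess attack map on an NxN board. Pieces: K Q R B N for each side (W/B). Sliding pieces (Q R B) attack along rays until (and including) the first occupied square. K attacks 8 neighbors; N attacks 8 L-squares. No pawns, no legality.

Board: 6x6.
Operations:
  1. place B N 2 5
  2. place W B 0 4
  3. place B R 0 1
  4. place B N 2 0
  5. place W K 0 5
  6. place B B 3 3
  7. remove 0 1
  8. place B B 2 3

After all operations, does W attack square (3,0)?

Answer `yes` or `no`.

Answer: no

Derivation:
Op 1: place BN@(2,5)
Op 2: place WB@(0,4)
Op 3: place BR@(0,1)
Op 4: place BN@(2,0)
Op 5: place WK@(0,5)
Op 6: place BB@(3,3)
Op 7: remove (0,1)
Op 8: place BB@(2,3)
Per-piece attacks for W:
  WB@(0,4): attacks (1,5) (1,3) (2,2) (3,1) (4,0)
  WK@(0,5): attacks (0,4) (1,5) (1,4)
W attacks (3,0): no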